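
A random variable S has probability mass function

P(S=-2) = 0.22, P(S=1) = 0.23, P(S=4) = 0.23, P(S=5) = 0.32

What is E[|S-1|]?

E[|S-1|] = Σ |s-1|·P(S=s)
 = 3·0.22 + 0·0.23 + 3·0.23 + 4·0.32
 = 0.66 + 0 + 0.69 + 1.28
 = 2.63

2.63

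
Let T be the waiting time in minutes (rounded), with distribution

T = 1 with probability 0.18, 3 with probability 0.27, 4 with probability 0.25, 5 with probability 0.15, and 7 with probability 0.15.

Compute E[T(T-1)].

E[T(T-1)] = Σ t(t-1)·P(T=t)
 = 0·0.18 + 6·0.27 + 12·0.25 + 20·0.15 + 42·0.15
 = 0 + 1.62 + 3 + 3 + 6.3
 = 13.92

13.92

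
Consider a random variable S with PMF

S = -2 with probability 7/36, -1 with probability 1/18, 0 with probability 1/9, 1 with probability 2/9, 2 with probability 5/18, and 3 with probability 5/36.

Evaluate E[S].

E[S] = Σ s·P(S=s)
 = (-2)·7/36 + (-1)·1/18 + 0·1/9 + 1·2/9 + 2·5/18 + 3·5/36
 = (-7/18) + (-1/18) + 0 + 2/9 + 5/9 + 5/12
 = 3/4

0.75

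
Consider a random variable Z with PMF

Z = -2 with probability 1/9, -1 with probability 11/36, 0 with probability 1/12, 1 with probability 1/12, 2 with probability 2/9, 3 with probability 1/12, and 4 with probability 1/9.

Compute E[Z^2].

4.25

E[Z^2] = Σ z^2·P(Z=z)
 = 4·1/9 + 1·11/36 + 0·1/12 + 1·1/12 + 4·2/9 + 9·1/12 + 16·1/9
 = 4/9 + 11/36 + 0 + 1/12 + 8/9 + 3/4 + 16/9
 = 17/4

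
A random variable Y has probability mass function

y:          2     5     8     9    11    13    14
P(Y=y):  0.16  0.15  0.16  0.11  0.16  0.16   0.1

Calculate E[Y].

E[Y] = Σ y·P(Y=y)
 = 2·0.16 + 5·0.15 + 8·0.16 + 9·0.11 + 11·0.16 + 13·0.16 + 14·0.1
 = 0.32 + 0.75 + 1.28 + 0.99 + 1.76 + 2.08 + 1.4
 = 8.58

8.58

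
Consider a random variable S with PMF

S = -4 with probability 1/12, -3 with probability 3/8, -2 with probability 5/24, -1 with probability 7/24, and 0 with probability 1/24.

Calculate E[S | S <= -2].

-2.8125

P(S <= -2) = 1/12 + 3/8 + 5/24 = 2/3.
E[S | S <= -2] = [(-4)·1/12 + (-3)·3/8 + (-2)·5/24] / (2/3)
 = -15/8 / (2/3)
 = -45/16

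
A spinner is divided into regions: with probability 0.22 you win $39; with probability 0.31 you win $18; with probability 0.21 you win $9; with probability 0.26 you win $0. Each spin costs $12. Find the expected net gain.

E[payout] = 39·0.22 + 18·0.31 + 9·0.21 + 0·0.26
 = 8.58 + 5.58 + 1.89 + 0
 = 16.05
Net = 16.05 - 12 = 4.05

4.05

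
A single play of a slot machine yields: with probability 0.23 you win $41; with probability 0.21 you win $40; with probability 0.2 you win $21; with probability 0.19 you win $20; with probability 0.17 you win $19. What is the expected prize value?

E[payout] = 41·0.23 + 40·0.21 + 21·0.2 + 20·0.19 + 19·0.17
 = 9.43 + 8.4 + 4.2 + 3.8 + 3.23
 = 29.06

29.06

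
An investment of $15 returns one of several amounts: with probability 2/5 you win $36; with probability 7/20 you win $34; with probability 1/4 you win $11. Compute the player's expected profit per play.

14.05

E[payout] = 36·2/5 + 34·7/20 + 11·1/4
 = 72/5 + 119/10 + 11/4
 = 581/20
Net = 581/20 - 15 = 281/20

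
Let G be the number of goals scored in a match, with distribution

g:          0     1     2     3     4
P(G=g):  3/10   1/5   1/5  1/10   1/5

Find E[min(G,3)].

E[min(G,3)] = Σ min(g,3)·P(G=g)
 = 0·3/10 + 1·1/5 + 2·1/5 + 3·1/10 + 3·1/5
 = 0 + 1/5 + 2/5 + 3/10 + 3/5
 = 3/2

1.5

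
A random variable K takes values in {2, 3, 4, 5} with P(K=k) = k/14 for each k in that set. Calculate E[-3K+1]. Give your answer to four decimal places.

-10.5714

E[-3K+1] = Σ (-3k+1)·P(K=k)
 = (-5)·1/7 + (-8)·3/14 + (-11)·2/7 + (-14)·5/14
 = (-5/7) + (-12/7) + (-22/7) + (-5)
 = -74/7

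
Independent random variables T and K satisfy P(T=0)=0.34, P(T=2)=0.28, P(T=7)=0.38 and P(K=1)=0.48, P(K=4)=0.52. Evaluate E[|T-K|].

2.9832

E[|T-K|] = Σ_t Σ_k |t-k| · P(T=t)P(K=k)
 = 1·0.1632 + 4·0.1768 + 1·0.1344 + 2·0.1456 + 6·0.1824 + 3·0.1976
 = 0.1632 + 0.7072 + 0.1344 + 0.2912 + 1.0944 + 0.5928
 = 2.9832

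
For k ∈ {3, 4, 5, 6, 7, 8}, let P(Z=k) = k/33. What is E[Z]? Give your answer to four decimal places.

E[Z] = Σ z·P(Z=z)
 = 3·1/11 + 4·4/33 + 5·5/33 + 6·2/11 + 7·7/33 + 8·8/33
 = 3/11 + 16/33 + 25/33 + 12/11 + 49/33 + 64/33
 = 199/33

6.0303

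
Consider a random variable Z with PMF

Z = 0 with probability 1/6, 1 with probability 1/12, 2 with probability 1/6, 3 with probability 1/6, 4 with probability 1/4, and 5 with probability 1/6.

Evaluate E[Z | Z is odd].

3.4

P(Z is odd) = 1/12 + 1/6 + 1/6 = 5/12.
E[Z | Z is odd] = [1·1/12 + 3·1/6 + 5·1/6] / (5/12)
 = 17/12 / (5/12)
 = 17/5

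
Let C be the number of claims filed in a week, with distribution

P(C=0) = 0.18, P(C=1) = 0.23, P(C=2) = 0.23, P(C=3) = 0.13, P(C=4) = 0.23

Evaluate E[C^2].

6

E[C^2] = Σ c^2·P(C=c)
 = 0·0.18 + 1·0.23 + 4·0.23 + 9·0.13 + 16·0.23
 = 0 + 0.23 + 0.92 + 1.17 + 3.68
 = 6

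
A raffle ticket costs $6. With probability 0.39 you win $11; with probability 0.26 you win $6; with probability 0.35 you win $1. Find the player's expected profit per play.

E[payout] = 11·0.39 + 6·0.26 + 1·0.35
 = 4.29 + 1.56 + 0.35
 = 6.2
Net = 6.2 - 6 = 0.2

0.2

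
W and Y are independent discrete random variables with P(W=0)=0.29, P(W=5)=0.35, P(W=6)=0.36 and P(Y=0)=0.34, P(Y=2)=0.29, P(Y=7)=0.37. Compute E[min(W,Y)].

E[min(W,Y)] = Σ_w Σ_y min(w,y) · P(W=w)P(Y=y)
 = 0·0.0986 + 0·0.0841 + 0·0.1073 + 0·0.119 + 2·0.1015 + 5·0.1295 + 0·0.1224 + 2·0.1044 + 6·0.1332
 = 0 + 0 + 0 + 0 + 0.203 + 0.6475 + 0 + 0.2088 + 0.7992
 = 1.8585

1.8585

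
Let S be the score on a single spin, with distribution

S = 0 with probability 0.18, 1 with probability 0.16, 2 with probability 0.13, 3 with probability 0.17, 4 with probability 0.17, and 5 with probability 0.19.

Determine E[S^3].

E[S^3] = Σ s^3·P(S=s)
 = 0·0.18 + 1·0.16 + 8·0.13 + 27·0.17 + 64·0.17 + 125·0.19
 = 0 + 0.16 + 1.04 + 4.59 + 10.88 + 23.75
 = 40.42

40.42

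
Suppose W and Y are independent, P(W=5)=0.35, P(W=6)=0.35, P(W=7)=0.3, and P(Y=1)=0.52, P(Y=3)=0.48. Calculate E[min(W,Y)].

E[min(W,Y)] = Σ_w Σ_y min(w,y) · P(W=w)P(Y=y)
 = 1·0.182 + 3·0.168 + 1·0.182 + 3·0.168 + 1·0.156 + 3·0.144
 = 0.182 + 0.504 + 0.182 + 0.504 + 0.156 + 0.432
 = 1.96

1.96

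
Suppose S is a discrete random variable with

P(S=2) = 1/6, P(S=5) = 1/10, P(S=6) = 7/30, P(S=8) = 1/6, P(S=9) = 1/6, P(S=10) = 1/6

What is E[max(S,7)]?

8

E[max(S,7)] = Σ max(s,7)·P(S=s)
 = 7·1/6 + 7·1/10 + 7·7/30 + 8·1/6 + 9·1/6 + 10·1/6
 = 7/6 + 7/10 + 49/30 + 4/3 + 3/2 + 5/3
 = 8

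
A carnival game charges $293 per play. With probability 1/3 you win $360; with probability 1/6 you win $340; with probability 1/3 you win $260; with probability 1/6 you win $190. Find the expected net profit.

E[payout] = 360·1/3 + 340·1/6 + 260·1/3 + 190·1/6
 = 120 + 170/3 + 260/3 + 95/3
 = 295
Net = 295 - 293 = 2

2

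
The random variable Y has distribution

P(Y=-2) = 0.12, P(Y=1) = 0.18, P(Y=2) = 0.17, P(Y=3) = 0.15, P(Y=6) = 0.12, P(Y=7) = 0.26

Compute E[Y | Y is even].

P(Y is even) = 0.12 + 0.17 + 0.12 = 0.41.
E[Y | Y is even] = [(-2)·0.12 + 2·0.17 + 6·0.12] / 0.41
 = 0.82 / 0.41
 = 2

2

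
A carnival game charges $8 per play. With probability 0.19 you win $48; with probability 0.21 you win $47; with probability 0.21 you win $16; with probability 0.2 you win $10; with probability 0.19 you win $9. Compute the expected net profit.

E[payout] = 48·0.19 + 47·0.21 + 16·0.21 + 10·0.2 + 9·0.19
 = 9.12 + 9.87 + 3.36 + 2 + 1.71
 = 26.06
Net = 26.06 - 8 = 18.06

18.06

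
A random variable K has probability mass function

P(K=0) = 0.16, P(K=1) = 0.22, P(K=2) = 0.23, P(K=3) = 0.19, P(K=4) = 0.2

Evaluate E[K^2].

E[K^2] = Σ k^2·P(K=k)
 = 0·0.16 + 1·0.22 + 4·0.23 + 9·0.19 + 16·0.2
 = 0 + 0.22 + 0.92 + 1.71 + 3.2
 = 6.05

6.05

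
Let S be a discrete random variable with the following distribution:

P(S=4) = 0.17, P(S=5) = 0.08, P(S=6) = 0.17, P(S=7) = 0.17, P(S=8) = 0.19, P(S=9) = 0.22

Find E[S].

6.79

E[S] = Σ s·P(S=s)
 = 4·0.17 + 5·0.08 + 6·0.17 + 7·0.17 + 8·0.19 + 9·0.22
 = 0.68 + 0.4 + 1.02 + 1.19 + 1.52 + 1.98
 = 6.79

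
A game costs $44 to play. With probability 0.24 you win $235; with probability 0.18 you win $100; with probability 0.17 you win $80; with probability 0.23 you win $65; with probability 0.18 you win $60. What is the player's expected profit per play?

E[payout] = 235·0.24 + 100·0.18 + 80·0.17 + 65·0.23 + 60·0.18
 = 56.4 + 18 + 13.6 + 14.95 + 10.8
 = 113.75
Net = 113.75 - 44 = 69.75

69.75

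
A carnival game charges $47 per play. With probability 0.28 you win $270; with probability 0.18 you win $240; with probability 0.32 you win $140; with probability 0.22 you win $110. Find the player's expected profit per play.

E[payout] = 270·0.28 + 240·0.18 + 140·0.32 + 110·0.22
 = 75.6 + 43.2 + 44.8 + 24.2
 = 187.8
Net = 187.8 - 47 = 140.8

140.8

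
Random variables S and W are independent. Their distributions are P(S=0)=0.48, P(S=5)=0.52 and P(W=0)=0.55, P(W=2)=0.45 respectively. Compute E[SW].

2.34

E[SW] = Σ_s Σ_w sw · P(S=s)P(W=w)
 = 0·0.264 + 0·0.216 + 0·0.286 + 10·0.234
 = 0 + 0 + 0 + 2.34
 = 2.34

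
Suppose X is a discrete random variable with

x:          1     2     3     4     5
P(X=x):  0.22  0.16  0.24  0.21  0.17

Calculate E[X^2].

10.63

E[X^2] = Σ x^2·P(X=x)
 = 1·0.22 + 4·0.16 + 9·0.24 + 16·0.21 + 25·0.17
 = 0.22 + 0.64 + 2.16 + 3.36 + 4.25
 = 10.63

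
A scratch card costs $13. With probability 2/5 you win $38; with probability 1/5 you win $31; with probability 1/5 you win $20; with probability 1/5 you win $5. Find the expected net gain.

E[payout] = 38·2/5 + 31·1/5 + 20·1/5 + 5·1/5
 = 76/5 + 31/5 + 4 + 1
 = 132/5
Net = 132/5 - 13 = 67/5

13.4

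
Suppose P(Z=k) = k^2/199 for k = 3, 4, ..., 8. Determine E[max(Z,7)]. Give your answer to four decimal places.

7.3216

E[max(Z,7)] = Σ max(z,7)·P(Z=z)
 = 7·9/199 + 7·16/199 + 7·25/199 + 7·36/199 + 7·49/199 + 8·64/199
 = 63/199 + 112/199 + 175/199 + 252/199 + 343/199 + 512/199
 = 1457/199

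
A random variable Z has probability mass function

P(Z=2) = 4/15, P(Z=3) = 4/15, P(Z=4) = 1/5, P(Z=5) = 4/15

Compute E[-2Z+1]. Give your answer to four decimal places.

E[-2Z+1] = Σ (-2z+1)·P(Z=z)
 = (-3)·4/15 + (-5)·4/15 + (-7)·1/5 + (-9)·4/15
 = (-4/5) + (-4/3) + (-7/5) + (-12/5)
 = -89/15

-5.9333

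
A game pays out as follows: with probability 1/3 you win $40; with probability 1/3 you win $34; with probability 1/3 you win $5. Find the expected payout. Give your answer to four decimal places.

E[payout] = 40·1/3 + 34·1/3 + 5·1/3
 = 40/3 + 34/3 + 5/3
 = 79/3

26.3333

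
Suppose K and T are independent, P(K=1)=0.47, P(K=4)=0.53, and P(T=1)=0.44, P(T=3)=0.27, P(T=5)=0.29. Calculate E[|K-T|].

E[|K-T|] = Σ_k Σ_t |k-t| · P(K=k)P(T=t)
 = 0·0.2068 + 2·0.1269 + 4·0.1363 + 3·0.2332 + 1·0.1431 + 1·0.1537
 = 0 + 0.2538 + 0.5452 + 0.6996 + 0.1431 + 0.1537
 = 1.7954

1.7954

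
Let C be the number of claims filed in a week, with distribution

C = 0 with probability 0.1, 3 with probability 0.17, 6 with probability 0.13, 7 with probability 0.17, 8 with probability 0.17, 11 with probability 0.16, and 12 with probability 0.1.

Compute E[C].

6.8

E[C] = Σ c·P(C=c)
 = 0·0.1 + 3·0.17 + 6·0.13 + 7·0.17 + 8·0.17 + 11·0.16 + 12·0.1
 = 0 + 0.51 + 0.78 + 1.19 + 1.36 + 1.76 + 1.2
 = 6.8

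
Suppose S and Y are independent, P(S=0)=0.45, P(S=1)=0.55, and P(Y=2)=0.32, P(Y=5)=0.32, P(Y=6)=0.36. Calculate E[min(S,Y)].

0.55

E[min(S,Y)] = Σ_s Σ_y min(s,y) · P(S=s)P(Y=y)
 = 0·0.144 + 0·0.144 + 0·0.162 + 1·0.176 + 1·0.176 + 1·0.198
 = 0 + 0 + 0 + 0.176 + 0.176 + 0.198
 = 0.55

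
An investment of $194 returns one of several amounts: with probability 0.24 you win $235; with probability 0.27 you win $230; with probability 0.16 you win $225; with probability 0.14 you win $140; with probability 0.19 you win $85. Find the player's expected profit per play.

E[payout] = 235·0.24 + 230·0.27 + 225·0.16 + 140·0.14 + 85·0.19
 = 56.4 + 62.1 + 36 + 19.6 + 16.15
 = 190.25
Net = 190.25 - 194 = -3.75

-3.75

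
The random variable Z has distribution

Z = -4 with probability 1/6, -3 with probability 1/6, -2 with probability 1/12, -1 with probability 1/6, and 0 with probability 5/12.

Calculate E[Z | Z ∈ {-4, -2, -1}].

-2.4

P(Z ∈ {-4, -2, -1}) = 1/6 + 1/12 + 1/6 = 5/12.
E[Z | Z ∈ {-4, -2, -1}] = [(-4)·1/6 + (-2)·1/12 + (-1)·1/6] / (5/12)
 = -1 / (5/12)
 = -12/5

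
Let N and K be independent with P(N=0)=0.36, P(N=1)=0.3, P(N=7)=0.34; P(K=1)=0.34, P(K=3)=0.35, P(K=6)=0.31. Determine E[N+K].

E[N+K] = Σ_n Σ_k (n+k) · P(N=n)P(K=k)
 = 1·0.1224 + 3·0.126 + 6·0.1116 + 2·0.102 + 4·0.105 + 7·0.093 + 8·0.1156 + 10·0.119 + 13·0.1054
 = 0.1224 + 0.378 + 0.6696 + 0.204 + 0.42 + 0.651 + 0.9248 + 1.19 + 1.3702
 = 5.93

5.93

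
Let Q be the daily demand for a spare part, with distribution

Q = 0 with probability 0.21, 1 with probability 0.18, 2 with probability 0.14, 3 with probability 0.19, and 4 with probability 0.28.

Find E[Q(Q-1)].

4.78

E[Q(Q-1)] = Σ q(q-1)·P(Q=q)
 = 0·0.21 + 0·0.18 + 2·0.14 + 6·0.19 + 12·0.28
 = 0 + 0 + 0.28 + 1.14 + 3.36
 = 4.78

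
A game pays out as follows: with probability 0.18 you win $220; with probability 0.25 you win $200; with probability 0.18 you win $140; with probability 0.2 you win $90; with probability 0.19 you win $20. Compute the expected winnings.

136.6

E[payout] = 220·0.18 + 200·0.25 + 140·0.18 + 90·0.2 + 20·0.19
 = 39.6 + 50 + 25.2 + 18 + 3.8
 = 136.6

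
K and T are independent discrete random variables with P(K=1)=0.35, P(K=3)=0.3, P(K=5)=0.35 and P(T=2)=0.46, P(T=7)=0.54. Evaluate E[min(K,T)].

E[min(K,T)] = Σ_k Σ_t min(k,t) · P(K=k)P(T=t)
 = 1·0.161 + 1·0.189 + 2·0.138 + 3·0.162 + 2·0.161 + 5·0.189
 = 0.161 + 0.189 + 0.276 + 0.486 + 0.322 + 0.945
 = 2.379

2.379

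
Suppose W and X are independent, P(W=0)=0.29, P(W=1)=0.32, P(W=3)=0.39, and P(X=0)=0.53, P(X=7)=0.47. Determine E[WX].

4.9021

E[WX] = Σ_w Σ_x wx · P(W=w)P(X=x)
 = 0·0.1537 + 0·0.1363 + 0·0.1696 + 7·0.1504 + 0·0.2067 + 21·0.1833
 = 0 + 0 + 0 + 1.0528 + 0 + 3.8493
 = 4.9021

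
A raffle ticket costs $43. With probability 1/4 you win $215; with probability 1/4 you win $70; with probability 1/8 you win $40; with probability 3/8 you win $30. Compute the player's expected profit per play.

E[payout] = 215·1/4 + 70·1/4 + 40·1/8 + 30·3/8
 = 215/4 + 35/2 + 5 + 45/4
 = 175/2
Net = 175/2 - 43 = 89/2

44.5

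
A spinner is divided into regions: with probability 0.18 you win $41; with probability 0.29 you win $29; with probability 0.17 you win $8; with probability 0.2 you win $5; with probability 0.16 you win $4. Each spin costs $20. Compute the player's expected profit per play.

-1.21

E[payout] = 41·0.18 + 29·0.29 + 8·0.17 + 5·0.2 + 4·0.16
 = 7.38 + 8.41 + 1.36 + 1 + 0.64
 = 18.79
Net = 18.79 - 20 = -1.21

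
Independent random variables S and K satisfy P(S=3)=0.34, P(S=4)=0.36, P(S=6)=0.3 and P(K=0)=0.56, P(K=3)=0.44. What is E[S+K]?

E[S+K] = Σ_s Σ_k (s+k) · P(S=s)P(K=k)
 = 3·0.1904 + 6·0.1496 + 4·0.2016 + 7·0.1584 + 6·0.168 + 9·0.132
 = 0.5712 + 0.8976 + 0.8064 + 1.1088 + 1.008 + 1.188
 = 5.58

5.58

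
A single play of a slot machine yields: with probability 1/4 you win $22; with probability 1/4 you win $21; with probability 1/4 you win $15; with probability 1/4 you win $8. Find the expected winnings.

E[payout] = 22·1/4 + 21·1/4 + 15·1/4 + 8·1/4
 = 11/2 + 21/4 + 15/4 + 2
 = 33/2

16.5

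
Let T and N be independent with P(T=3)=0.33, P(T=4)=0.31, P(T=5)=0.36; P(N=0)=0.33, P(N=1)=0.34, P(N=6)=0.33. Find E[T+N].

E[T+N] = Σ_t Σ_n (t+n) · P(T=t)P(N=n)
 = 3·0.1089 + 4·0.1122 + 9·0.1089 + 4·0.1023 + 5·0.1054 + 10·0.1023 + 5·0.1188 + 6·0.1224 + 11·0.1188
 = 0.3267 + 0.4488 + 0.9801 + 0.4092 + 0.527 + 1.023 + 0.594 + 0.7344 + 1.3068
 = 6.35

6.35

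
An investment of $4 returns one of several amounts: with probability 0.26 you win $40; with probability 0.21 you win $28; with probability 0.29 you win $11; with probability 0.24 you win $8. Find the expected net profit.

E[payout] = 40·0.26 + 28·0.21 + 11·0.29 + 8·0.24
 = 10.4 + 5.88 + 3.19 + 1.92
 = 21.39
Net = 21.39 - 4 = 17.39

17.39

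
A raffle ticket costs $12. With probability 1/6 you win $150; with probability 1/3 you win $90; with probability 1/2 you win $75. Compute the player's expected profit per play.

E[payout] = 150·1/6 + 90·1/3 + 75·1/2
 = 25 + 30 + 75/2
 = 185/2
Net = 185/2 - 12 = 161/2

80.5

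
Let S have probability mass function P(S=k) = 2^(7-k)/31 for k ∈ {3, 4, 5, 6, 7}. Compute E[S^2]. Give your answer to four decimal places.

15.9032

E[S^2] = Σ s^2·P(S=s)
 = 9·16/31 + 16·8/31 + 25·4/31 + 36·2/31 + 49·1/31
 = 144/31 + 128/31 + 100/31 + 72/31 + 49/31
 = 493/31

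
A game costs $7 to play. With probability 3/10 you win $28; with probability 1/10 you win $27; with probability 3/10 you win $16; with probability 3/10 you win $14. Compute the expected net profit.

E[payout] = 28·3/10 + 27·1/10 + 16·3/10 + 14·3/10
 = 42/5 + 27/10 + 24/5 + 21/5
 = 201/10
Net = 201/10 - 7 = 131/10

13.1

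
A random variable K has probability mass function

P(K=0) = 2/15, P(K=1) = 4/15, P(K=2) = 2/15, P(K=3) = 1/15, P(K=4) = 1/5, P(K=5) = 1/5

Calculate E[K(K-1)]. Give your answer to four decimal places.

7.0667

E[K(K-1)] = Σ k(k-1)·P(K=k)
 = 0·2/15 + 0·4/15 + 2·2/15 + 6·1/15 + 12·1/5 + 20·1/5
 = 0 + 0 + 4/15 + 2/5 + 12/5 + 4
 = 106/15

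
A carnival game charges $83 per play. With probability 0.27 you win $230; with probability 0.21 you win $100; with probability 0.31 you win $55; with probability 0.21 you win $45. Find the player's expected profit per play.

26.6

E[payout] = 230·0.27 + 100·0.21 + 55·0.31 + 45·0.21
 = 62.1 + 21 + 17.05 + 9.45
 = 109.6
Net = 109.6 - 83 = 26.6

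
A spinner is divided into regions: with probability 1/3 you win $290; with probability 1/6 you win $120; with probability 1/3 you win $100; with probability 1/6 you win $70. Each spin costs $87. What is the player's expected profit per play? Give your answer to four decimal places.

E[payout] = 290·1/3 + 120·1/6 + 100·1/3 + 70·1/6
 = 290/3 + 20 + 100/3 + 35/3
 = 485/3
Net = 485/3 - 87 = 224/3

74.6667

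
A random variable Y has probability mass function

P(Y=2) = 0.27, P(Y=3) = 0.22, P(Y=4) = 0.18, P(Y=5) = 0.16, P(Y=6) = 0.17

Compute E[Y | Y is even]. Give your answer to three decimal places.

3.677

P(Y is even) = 0.27 + 0.18 + 0.17 = 0.62.
E[Y | Y is even] = [2·0.27 + 4·0.18 + 6·0.17] / 0.62
 = 2.28 / 0.62
 = 114/31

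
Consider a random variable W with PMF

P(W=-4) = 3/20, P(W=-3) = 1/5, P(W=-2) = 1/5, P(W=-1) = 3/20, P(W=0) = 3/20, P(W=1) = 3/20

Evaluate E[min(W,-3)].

-3.15

E[min(W,-3)] = Σ min(w,-3)·P(W=w)
 = (-4)·3/20 + (-3)·1/5 + (-3)·1/5 + (-3)·3/20 + (-3)·3/20 + (-3)·3/20
 = (-3/5) + (-3/5) + (-3/5) + (-9/20) + (-9/20) + (-9/20)
 = -63/20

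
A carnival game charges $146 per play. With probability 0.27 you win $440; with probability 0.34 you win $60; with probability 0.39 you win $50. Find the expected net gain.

12.7

E[payout] = 440·0.27 + 60·0.34 + 50·0.39
 = 118.8 + 20.4 + 19.5
 = 158.7
Net = 158.7 - 146 = 12.7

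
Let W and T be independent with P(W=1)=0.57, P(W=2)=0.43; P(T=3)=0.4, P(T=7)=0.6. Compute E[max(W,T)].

E[max(W,T)] = Σ_w Σ_t max(w,t) · P(W=w)P(T=t)
 = 3·0.228 + 7·0.342 + 3·0.172 + 7·0.258
 = 0.684 + 2.394 + 0.516 + 1.806
 = 5.4

5.4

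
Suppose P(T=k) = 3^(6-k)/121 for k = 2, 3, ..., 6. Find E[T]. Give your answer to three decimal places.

2.479

E[T] = Σ t·P(T=t)
 = 2·81/121 + 3·27/121 + 4·9/121 + 5·3/121 + 6·1/121
 = 162/121 + 81/121 + 36/121 + 15/121 + 6/121
 = 300/121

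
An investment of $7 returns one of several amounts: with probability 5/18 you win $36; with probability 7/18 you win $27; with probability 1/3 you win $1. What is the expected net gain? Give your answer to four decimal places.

13.8333

E[payout] = 36·5/18 + 27·7/18 + 1·1/3
 = 10 + 21/2 + 1/3
 = 125/6
Net = 125/6 - 7 = 83/6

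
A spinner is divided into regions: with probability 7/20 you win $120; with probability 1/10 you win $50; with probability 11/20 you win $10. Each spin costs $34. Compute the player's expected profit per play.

E[payout] = 120·7/20 + 50·1/10 + 10·11/20
 = 42 + 5 + 11/2
 = 105/2
Net = 105/2 - 34 = 37/2

18.5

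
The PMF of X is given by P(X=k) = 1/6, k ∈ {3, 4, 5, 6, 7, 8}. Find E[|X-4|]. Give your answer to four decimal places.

1.8333

E[|X-4|] = Σ |x-4|·P(X=x)
 = 1·1/6 + 0·1/6 + 1·1/6 + 2·1/6 + 3·1/6 + 4·1/6
 = 1/6 + 0 + 1/6 + 1/3 + 1/2 + 2/3
 = 11/6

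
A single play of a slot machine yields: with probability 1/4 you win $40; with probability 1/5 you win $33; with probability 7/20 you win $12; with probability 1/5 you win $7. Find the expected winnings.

22.2

E[payout] = 40·1/4 + 33·1/5 + 12·7/20 + 7·1/5
 = 10 + 33/5 + 21/5 + 7/5
 = 111/5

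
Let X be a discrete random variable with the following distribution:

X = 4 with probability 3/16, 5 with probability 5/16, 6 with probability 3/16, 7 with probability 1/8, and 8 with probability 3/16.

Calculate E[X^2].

E[X^2] = Σ x^2·P(X=x)
 = 16·3/16 + 25·5/16 + 36·3/16 + 49·1/8 + 64·3/16
 = 3 + 125/16 + 27/4 + 49/8 + 12
 = 571/16

35.6875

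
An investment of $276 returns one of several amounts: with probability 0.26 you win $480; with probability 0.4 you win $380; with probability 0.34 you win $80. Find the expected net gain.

28

E[payout] = 480·0.26 + 380·0.4 + 80·0.34
 = 124.8 + 152 + 27.2
 = 304
Net = 304 - 276 = 28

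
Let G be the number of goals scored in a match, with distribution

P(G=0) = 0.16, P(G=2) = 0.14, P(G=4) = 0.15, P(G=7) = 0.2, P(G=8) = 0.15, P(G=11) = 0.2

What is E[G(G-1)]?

40.88

E[G(G-1)] = Σ g(g-1)·P(G=g)
 = 0·0.16 + 2·0.14 + 12·0.15 + 42·0.2 + 56·0.15 + 110·0.2
 = 0 + 0.28 + 1.8 + 8.4 + 8.4 + 22
 = 40.88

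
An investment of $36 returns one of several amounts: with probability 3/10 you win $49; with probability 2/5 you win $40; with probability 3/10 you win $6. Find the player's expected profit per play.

E[payout] = 49·3/10 + 40·2/5 + 6·3/10
 = 147/10 + 16 + 9/5
 = 65/2
Net = 65/2 - 36 = -7/2

-3.5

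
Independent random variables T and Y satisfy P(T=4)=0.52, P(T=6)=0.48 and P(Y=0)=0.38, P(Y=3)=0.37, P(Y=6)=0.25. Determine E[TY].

12.9456

E[TY] = Σ_t Σ_y ty · P(T=t)P(Y=y)
 = 0·0.1976 + 12·0.1924 + 24·0.13 + 0·0.1824 + 18·0.1776 + 36·0.12
 = 0 + 2.3088 + 3.12 + 0 + 3.1968 + 4.32
 = 12.9456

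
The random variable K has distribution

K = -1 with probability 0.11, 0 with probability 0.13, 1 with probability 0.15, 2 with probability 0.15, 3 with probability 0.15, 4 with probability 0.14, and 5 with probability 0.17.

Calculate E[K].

2.2

E[K] = Σ k·P(K=k)
 = (-1)·0.11 + 0·0.13 + 1·0.15 + 2·0.15 + 3·0.15 + 4·0.14 + 5·0.17
 = (-0.11) + 0 + 0.15 + 0.3 + 0.45 + 0.56 + 0.85
 = 2.2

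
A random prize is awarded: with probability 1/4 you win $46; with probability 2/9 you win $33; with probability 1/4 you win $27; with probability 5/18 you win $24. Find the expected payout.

32.25

E[payout] = 46·1/4 + 33·2/9 + 27·1/4 + 24·5/18
 = 23/2 + 22/3 + 27/4 + 20/3
 = 129/4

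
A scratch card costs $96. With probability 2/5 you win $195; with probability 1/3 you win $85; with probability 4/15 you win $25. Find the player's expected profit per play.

E[payout] = 195·2/5 + 85·1/3 + 25·4/15
 = 78 + 85/3 + 20/3
 = 113
Net = 113 - 96 = 17

17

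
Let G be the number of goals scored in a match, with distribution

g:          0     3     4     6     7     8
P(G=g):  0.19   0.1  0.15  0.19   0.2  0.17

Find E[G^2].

30.82

E[G^2] = Σ g^2·P(G=g)
 = 0·0.19 + 9·0.1 + 16·0.15 + 36·0.19 + 49·0.2 + 64·0.17
 = 0 + 0.9 + 2.4 + 6.84 + 9.8 + 10.88
 = 30.82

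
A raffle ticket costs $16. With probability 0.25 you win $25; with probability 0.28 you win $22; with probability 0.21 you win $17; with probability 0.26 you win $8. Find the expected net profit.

2.06

E[payout] = 25·0.25 + 22·0.28 + 17·0.21 + 8·0.26
 = 6.25 + 6.16 + 3.57 + 2.08
 = 18.06
Net = 18.06 - 16 = 2.06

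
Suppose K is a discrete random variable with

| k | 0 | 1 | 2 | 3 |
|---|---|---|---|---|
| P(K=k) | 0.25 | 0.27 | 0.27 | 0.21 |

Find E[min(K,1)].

E[min(K,1)] = Σ min(k,1)·P(K=k)
 = 0·0.25 + 1·0.27 + 1·0.27 + 1·0.21
 = 0 + 0.27 + 0.27 + 0.21
 = 0.75

0.75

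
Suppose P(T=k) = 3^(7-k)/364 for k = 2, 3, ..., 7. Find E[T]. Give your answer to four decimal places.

E[T] = Σ t·P(T=t)
 = 2·243/364 + 3·81/364 + 4·27/364 + 5·9/364 + 6·3/364 + 7·1/364
 = 243/182 + 243/364 + 27/91 + 45/364 + 9/182 + 1/52
 = 907/364

2.4918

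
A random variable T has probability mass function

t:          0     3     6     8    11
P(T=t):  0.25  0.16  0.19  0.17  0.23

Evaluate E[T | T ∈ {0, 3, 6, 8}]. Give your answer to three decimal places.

3.870

P(T ∈ {0, 3, 6, 8}) = 0.25 + 0.16 + 0.19 + 0.17 = 0.77.
E[T | T ∈ {0, 3, 6, 8}] = [0·0.25 + 3·0.16 + 6·0.19 + 8·0.17] / 0.77
 = 2.98 / 0.77
 = 298/77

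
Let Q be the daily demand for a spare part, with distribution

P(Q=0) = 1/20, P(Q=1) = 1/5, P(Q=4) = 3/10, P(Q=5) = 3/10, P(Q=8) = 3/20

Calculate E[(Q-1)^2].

14.9

E[(Q-1)^2] = Σ (q-1)^2·P(Q=q)
 = 1·1/20 + 0·1/5 + 9·3/10 + 16·3/10 + 49·3/20
 = 1/20 + 0 + 27/10 + 24/5 + 147/20
 = 149/10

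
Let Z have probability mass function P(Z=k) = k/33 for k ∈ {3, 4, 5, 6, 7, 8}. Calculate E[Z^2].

39

E[Z^2] = Σ z^2·P(Z=z)
 = 9·1/11 + 16·4/33 + 25·5/33 + 36·2/11 + 49·7/33 + 64·8/33
 = 9/11 + 64/33 + 125/33 + 72/11 + 343/33 + 512/33
 = 39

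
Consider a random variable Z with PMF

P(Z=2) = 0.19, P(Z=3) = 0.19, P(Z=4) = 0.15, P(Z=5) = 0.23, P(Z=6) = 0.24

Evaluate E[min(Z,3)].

2.81

E[min(Z,3)] = Σ min(z,3)·P(Z=z)
 = 2·0.19 + 3·0.19 + 3·0.15 + 3·0.23 + 3·0.24
 = 0.38 + 0.57 + 0.45 + 0.69 + 0.72
 = 2.81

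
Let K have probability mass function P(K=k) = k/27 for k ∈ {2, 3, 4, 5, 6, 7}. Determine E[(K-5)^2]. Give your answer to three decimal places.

E[(K-5)^2] = Σ (k-5)^2·P(K=k)
 = 9·2/27 + 4·1/9 + 1·4/27 + 0·5/27 + 1·2/9 + 4·7/27
 = 2/3 + 4/9 + 4/27 + 0 + 2/9 + 28/27
 = 68/27

2.519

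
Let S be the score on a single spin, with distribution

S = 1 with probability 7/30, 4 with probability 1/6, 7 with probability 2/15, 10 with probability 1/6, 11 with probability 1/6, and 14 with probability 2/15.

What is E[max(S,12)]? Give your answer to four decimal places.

12.2667

E[max(S,12)] = Σ max(s,12)·P(S=s)
 = 12·7/30 + 12·1/6 + 12·2/15 + 12·1/6 + 12·1/6 + 14·2/15
 = 14/5 + 2 + 8/5 + 2 + 2 + 28/15
 = 184/15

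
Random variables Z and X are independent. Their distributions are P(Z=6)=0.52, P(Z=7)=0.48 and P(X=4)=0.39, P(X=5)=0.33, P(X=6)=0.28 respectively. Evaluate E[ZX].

31.6872

E[ZX] = Σ_z Σ_x zx · P(Z=z)P(X=x)
 = 24·0.2028 + 30·0.1716 + 36·0.1456 + 28·0.1872 + 35·0.1584 + 42·0.1344
 = 4.8672 + 5.148 + 5.2416 + 5.2416 + 5.544 + 5.6448
 = 31.6872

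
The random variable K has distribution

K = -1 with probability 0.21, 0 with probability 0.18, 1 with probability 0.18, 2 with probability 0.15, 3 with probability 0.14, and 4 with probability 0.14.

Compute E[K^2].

E[K^2] = Σ k^2·P(K=k)
 = 1·0.21 + 0·0.18 + 1·0.18 + 4·0.15 + 9·0.14 + 16·0.14
 = 0.21 + 0 + 0.18 + 0.6 + 1.26 + 2.24
 = 4.49

4.49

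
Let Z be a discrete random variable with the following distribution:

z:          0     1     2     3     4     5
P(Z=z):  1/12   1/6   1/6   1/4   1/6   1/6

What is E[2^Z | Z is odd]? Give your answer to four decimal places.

P(Z is odd) = 1/6 + 1/4 + 1/6 = 7/12.
E[2^Z | Z is odd] = [2·1/6 + 8·1/4 + 32·1/6] / (7/12)
 = 23/3 / (7/12)
 = 92/7

13.1429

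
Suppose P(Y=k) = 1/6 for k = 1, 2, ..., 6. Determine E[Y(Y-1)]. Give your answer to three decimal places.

E[Y(Y-1)] = Σ y(y-1)·P(Y=y)
 = 0·1/6 + 2·1/6 + 6·1/6 + 12·1/6 + 20·1/6 + 30·1/6
 = 0 + 1/3 + 1 + 2 + 10/3 + 5
 = 35/3

11.667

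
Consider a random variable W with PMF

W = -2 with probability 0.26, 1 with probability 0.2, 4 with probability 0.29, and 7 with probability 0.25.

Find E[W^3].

102.43

E[W^3] = Σ w^3·P(W=w)
 = (-8)·0.26 + 1·0.2 + 64·0.29 + 343·0.25
 = (-2.08) + 0.2 + 18.56 + 85.75
 = 102.43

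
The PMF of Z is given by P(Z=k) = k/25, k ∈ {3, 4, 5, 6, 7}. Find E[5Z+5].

32

E[5Z+5] = Σ (5z+5)·P(Z=z)
 = 20·3/25 + 25·4/25 + 30·1/5 + 35·6/25 + 40·7/25
 = 12/5 + 4 + 6 + 42/5 + 56/5
 = 32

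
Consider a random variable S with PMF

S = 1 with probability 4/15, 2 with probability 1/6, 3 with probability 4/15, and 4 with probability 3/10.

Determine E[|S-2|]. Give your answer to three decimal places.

E[|S-2|] = Σ |s-2|·P(S=s)
 = 1·4/15 + 0·1/6 + 1·4/15 + 2·3/10
 = 4/15 + 0 + 4/15 + 3/5
 = 17/15

1.133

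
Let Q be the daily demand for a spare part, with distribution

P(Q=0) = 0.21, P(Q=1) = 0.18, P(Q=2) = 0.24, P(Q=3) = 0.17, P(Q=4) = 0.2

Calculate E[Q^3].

E[Q^3] = Σ q^3·P(Q=q)
 = 0·0.21 + 1·0.18 + 8·0.24 + 27·0.17 + 64·0.2
 = 0 + 0.18 + 1.92 + 4.59 + 12.8
 = 19.49

19.49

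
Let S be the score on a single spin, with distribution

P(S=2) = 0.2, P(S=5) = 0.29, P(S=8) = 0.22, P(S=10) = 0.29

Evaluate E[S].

6.51

E[S] = Σ s·P(S=s)
 = 2·0.2 + 5·0.29 + 8·0.22 + 10·0.29
 = 0.4 + 1.45 + 1.76 + 2.9
 = 6.51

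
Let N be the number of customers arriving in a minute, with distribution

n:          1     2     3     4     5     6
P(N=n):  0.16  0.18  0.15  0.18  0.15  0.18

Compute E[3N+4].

E[3N+4] = Σ (3n+4)·P(N=n)
 = 7·0.16 + 10·0.18 + 13·0.15 + 16·0.18 + 19·0.15 + 22·0.18
 = 1.12 + 1.8 + 1.95 + 2.88 + 2.85 + 3.96
 = 14.56

14.56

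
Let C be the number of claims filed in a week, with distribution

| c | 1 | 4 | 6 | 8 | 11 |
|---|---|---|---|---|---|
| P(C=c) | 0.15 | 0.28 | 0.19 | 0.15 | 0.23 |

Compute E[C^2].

48.9

E[C^2] = Σ c^2·P(C=c)
 = 1·0.15 + 16·0.28 + 36·0.19 + 64·0.15 + 121·0.23
 = 0.15 + 4.48 + 6.84 + 9.6 + 27.83
 = 48.9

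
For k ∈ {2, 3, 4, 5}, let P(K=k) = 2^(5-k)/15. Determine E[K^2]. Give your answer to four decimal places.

8.3333

E[K^2] = Σ k^2·P(K=k)
 = 4·8/15 + 9·4/15 + 16·2/15 + 25·1/15
 = 32/15 + 12/5 + 32/15 + 5/3
 = 25/3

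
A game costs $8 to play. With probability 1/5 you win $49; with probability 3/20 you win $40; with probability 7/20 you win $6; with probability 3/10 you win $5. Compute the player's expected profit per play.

E[payout] = 49·1/5 + 40·3/20 + 6·7/20 + 5·3/10
 = 49/5 + 6 + 21/10 + 3/2
 = 97/5
Net = 97/5 - 8 = 57/5

11.4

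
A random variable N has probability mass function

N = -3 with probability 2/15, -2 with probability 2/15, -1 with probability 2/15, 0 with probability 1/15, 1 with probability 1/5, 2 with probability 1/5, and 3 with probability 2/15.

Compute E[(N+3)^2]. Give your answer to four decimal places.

14.2667

E[(N+3)^2] = Σ (n+3)^2·P(N=n)
 = 0·2/15 + 1·2/15 + 4·2/15 + 9·1/15 + 16·1/5 + 25·1/5 + 36·2/15
 = 0 + 2/15 + 8/15 + 3/5 + 16/5 + 5 + 24/5
 = 214/15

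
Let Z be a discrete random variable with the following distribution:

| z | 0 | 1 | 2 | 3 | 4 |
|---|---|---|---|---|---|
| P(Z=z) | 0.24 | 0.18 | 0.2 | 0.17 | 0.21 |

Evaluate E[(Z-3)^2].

3.29

E[(Z-3)^2] = Σ (z-3)^2·P(Z=z)
 = 9·0.24 + 4·0.18 + 1·0.2 + 0·0.17 + 1·0.21
 = 2.16 + 0.72 + 0.2 + 0 + 0.21
 = 3.29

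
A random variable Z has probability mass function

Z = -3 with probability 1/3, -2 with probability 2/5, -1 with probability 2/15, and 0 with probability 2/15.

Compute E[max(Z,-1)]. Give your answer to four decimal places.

-0.8667

E[max(Z,-1)] = Σ max(z,-1)·P(Z=z)
 = (-1)·1/3 + (-1)·2/5 + (-1)·2/15 + 0·2/15
 = (-1/3) + (-2/5) + (-2/15) + 0
 = -13/15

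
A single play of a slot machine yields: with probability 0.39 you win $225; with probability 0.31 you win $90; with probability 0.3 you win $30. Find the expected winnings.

E[payout] = 225·0.39 + 90·0.31 + 30·0.3
 = 87.75 + 27.9 + 9
 = 124.65

124.65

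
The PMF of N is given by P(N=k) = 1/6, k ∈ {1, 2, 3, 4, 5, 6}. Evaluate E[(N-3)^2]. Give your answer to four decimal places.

3.1667

E[(N-3)^2] = Σ (n-3)^2·P(N=n)
 = 4·1/6 + 1·1/6 + 0·1/6 + 1·1/6 + 4·1/6 + 9·1/6
 = 2/3 + 1/6 + 0 + 1/6 + 2/3 + 3/2
 = 19/6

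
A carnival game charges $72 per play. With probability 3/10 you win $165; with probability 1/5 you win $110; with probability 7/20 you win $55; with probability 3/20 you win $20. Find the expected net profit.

21.75

E[payout] = 165·3/10 + 110·1/5 + 55·7/20 + 20·3/20
 = 99/2 + 22 + 77/4 + 3
 = 375/4
Net = 375/4 - 72 = 87/4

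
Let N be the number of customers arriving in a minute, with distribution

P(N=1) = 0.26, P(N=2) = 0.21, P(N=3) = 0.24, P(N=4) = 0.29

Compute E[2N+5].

10.12

E[2N+5] = Σ (2n+5)·P(N=n)
 = 7·0.26 + 9·0.21 + 11·0.24 + 13·0.29
 = 1.82 + 1.89 + 2.64 + 3.77
 = 10.12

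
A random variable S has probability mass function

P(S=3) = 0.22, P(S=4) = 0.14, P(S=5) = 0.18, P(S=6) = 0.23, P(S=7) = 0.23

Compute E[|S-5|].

E[|S-5|] = Σ |s-5|·P(S=s)
 = 2·0.22 + 1·0.14 + 0·0.18 + 1·0.23 + 2·0.23
 = 0.44 + 0.14 + 0 + 0.23 + 0.46
 = 1.27

1.27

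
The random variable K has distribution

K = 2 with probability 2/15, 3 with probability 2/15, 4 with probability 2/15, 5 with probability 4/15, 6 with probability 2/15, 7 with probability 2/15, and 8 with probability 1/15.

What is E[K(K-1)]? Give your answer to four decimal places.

21.3333

E[K(K-1)] = Σ k(k-1)·P(K=k)
 = 2·2/15 + 6·2/15 + 12·2/15 + 20·4/15 + 30·2/15 + 42·2/15 + 56·1/15
 = 4/15 + 4/5 + 8/5 + 16/3 + 4 + 28/5 + 56/15
 = 64/3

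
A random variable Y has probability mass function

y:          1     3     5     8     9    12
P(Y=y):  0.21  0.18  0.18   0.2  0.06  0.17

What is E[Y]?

E[Y] = Σ y·P(Y=y)
 = 1·0.21 + 3·0.18 + 5·0.18 + 8·0.2 + 9·0.06 + 12·0.17
 = 0.21 + 0.54 + 0.9 + 1.6 + 0.54 + 2.04
 = 5.83

5.83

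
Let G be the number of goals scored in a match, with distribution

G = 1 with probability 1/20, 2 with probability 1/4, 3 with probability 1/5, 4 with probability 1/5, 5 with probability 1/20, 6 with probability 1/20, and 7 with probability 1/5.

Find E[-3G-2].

E[-3G-2] = Σ (-3g-2)·P(G=g)
 = (-5)·1/20 + (-8)·1/4 + (-11)·1/5 + (-14)·1/5 + (-17)·1/20 + (-20)·1/20 + (-23)·1/5
 = (-1/4) + (-2) + (-11/5) + (-14/5) + (-17/20) + (-1) + (-23/5)
 = -137/10

-13.7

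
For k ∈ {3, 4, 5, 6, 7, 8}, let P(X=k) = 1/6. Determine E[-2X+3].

E[-2X+3] = Σ (-2x+3)·P(X=x)
 = (-3)·1/6 + (-5)·1/6 + (-7)·1/6 + (-9)·1/6 + (-11)·1/6 + (-13)·1/6
 = (-1/2) + (-5/6) + (-7/6) + (-3/2) + (-11/6) + (-13/6)
 = -8

-8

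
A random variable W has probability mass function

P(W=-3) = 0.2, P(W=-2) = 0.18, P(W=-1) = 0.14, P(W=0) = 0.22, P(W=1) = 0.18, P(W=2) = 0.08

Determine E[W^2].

3.16

E[W^2] = Σ w^2·P(W=w)
 = 9·0.2 + 4·0.18 + 1·0.14 + 0·0.22 + 1·0.18 + 4·0.08
 = 1.8 + 0.72 + 0.14 + 0 + 0.18 + 0.32
 = 3.16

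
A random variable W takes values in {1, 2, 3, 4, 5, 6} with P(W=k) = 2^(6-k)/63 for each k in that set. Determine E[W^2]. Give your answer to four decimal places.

E[W^2] = Σ w^2·P(W=w)
 = 1·32/63 + 4·16/63 + 9·8/63 + 16·4/63 + 25·2/63 + 36·1/63
 = 32/63 + 64/63 + 8/7 + 64/63 + 50/63 + 4/7
 = 106/21

5.0476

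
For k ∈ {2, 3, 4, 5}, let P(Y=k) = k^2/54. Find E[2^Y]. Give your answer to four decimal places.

21.1852

E[2^Y] = Σ 2^y·P(Y=y)
 = 4·2/27 + 8·1/6 + 16·8/27 + 32·25/54
 = 8/27 + 4/3 + 128/27 + 400/27
 = 572/27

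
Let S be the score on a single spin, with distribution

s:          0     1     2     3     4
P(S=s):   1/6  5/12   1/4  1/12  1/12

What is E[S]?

E[S] = Σ s·P(S=s)
 = 0·1/6 + 1·5/12 + 2·1/4 + 3·1/12 + 4·1/12
 = 0 + 5/12 + 1/2 + 1/4 + 1/3
 = 3/2

1.5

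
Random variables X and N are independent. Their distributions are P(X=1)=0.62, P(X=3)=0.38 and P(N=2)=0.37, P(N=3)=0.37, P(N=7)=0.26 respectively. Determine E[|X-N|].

2.1912

E[|X-N|] = Σ_x Σ_n |x-n| · P(X=x)P(N=n)
 = 1·0.2294 + 2·0.2294 + 6·0.1612 + 1·0.1406 + 0·0.1406 + 4·0.0988
 = 0.2294 + 0.4588 + 0.9672 + 0.1406 + 0 + 0.3952
 = 2.1912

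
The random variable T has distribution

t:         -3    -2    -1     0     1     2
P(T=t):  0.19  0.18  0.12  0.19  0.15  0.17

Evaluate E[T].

-0.56

E[T] = Σ t·P(T=t)
 = (-3)·0.19 + (-2)·0.18 + (-1)·0.12 + 0·0.19 + 1·0.15 + 2·0.17
 = (-0.57) + (-0.36) + (-0.12) + 0 + 0.15 + 0.34
 = -0.56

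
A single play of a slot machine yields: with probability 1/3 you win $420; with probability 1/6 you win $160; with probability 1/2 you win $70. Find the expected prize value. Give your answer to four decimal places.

201.6667

E[payout] = 420·1/3 + 160·1/6 + 70·1/2
 = 140 + 80/3 + 35
 = 605/3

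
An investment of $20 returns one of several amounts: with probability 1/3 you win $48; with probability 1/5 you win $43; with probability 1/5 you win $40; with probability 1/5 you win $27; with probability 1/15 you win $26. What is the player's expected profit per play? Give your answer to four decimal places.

E[payout] = 48·1/3 + 43·1/5 + 40·1/5 + 27·1/5 + 26·1/15
 = 16 + 43/5 + 8 + 27/5 + 26/15
 = 596/15
Net = 596/15 - 20 = 296/15

19.7333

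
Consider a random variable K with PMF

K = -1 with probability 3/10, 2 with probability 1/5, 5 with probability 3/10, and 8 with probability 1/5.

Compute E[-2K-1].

E[-2K-1] = Σ (-2k-1)·P(K=k)
 = 1·3/10 + (-5)·1/5 + (-11)·3/10 + (-17)·1/5
 = 3/10 + (-1) + (-33/10) + (-17/5)
 = -37/5

-7.4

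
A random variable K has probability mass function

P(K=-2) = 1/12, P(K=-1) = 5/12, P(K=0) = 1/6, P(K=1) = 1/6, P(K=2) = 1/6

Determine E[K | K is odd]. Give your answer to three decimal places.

-0.429

P(K is odd) = 5/12 + 1/6 = 7/12.
E[K | K is odd] = [(-1)·5/12 + 1·1/6] / (7/12)
 = -1/4 / (7/12)
 = -3/7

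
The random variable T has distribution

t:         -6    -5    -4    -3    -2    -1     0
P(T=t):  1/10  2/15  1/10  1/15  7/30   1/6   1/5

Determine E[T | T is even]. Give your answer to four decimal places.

P(T is even) = 1/10 + 1/10 + 7/30 + 1/5 = 19/30.
E[T | T is even] = [(-6)·1/10 + (-4)·1/10 + (-2)·7/30 + 0·1/5] / (19/30)
 = -22/15 / (19/30)
 = -44/19

-2.3158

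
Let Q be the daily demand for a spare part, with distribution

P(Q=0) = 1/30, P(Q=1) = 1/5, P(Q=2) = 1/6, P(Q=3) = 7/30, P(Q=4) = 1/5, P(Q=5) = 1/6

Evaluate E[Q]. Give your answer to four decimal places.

2.8667

E[Q] = Σ q·P(Q=q)
 = 0·1/30 + 1·1/5 + 2·1/6 + 3·7/30 + 4·1/5 + 5·1/6
 = 0 + 1/5 + 1/3 + 7/10 + 4/5 + 5/6
 = 43/15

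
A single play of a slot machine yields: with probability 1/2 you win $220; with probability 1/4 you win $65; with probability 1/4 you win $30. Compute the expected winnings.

133.75

E[payout] = 220·1/2 + 65·1/4 + 30·1/4
 = 110 + 65/4 + 15/2
 = 535/4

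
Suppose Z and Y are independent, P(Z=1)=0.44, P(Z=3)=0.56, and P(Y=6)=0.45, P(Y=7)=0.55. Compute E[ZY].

E[ZY] = Σ_z Σ_y zy · P(Z=z)P(Y=y)
 = 6·0.198 + 7·0.242 + 18·0.252 + 21·0.308
 = 1.188 + 1.694 + 4.536 + 6.468
 = 13.886

13.886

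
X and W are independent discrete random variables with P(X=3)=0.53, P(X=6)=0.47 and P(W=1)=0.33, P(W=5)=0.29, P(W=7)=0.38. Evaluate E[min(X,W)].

3.1484

E[min(X,W)] = Σ_x Σ_w min(x,w) · P(X=x)P(W=w)
 = 1·0.1749 + 3·0.1537 + 3·0.2014 + 1·0.1551 + 5·0.1363 + 6·0.1786
 = 0.1749 + 0.4611 + 0.6042 + 0.1551 + 0.6815 + 1.0716
 = 3.1484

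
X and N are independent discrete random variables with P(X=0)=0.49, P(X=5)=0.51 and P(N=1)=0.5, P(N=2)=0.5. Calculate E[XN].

E[XN] = Σ_x Σ_n xn · P(X=x)P(N=n)
 = 0·0.245 + 0·0.245 + 5·0.255 + 10·0.255
 = 0 + 0 + 1.275 + 2.55
 = 3.825

3.825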